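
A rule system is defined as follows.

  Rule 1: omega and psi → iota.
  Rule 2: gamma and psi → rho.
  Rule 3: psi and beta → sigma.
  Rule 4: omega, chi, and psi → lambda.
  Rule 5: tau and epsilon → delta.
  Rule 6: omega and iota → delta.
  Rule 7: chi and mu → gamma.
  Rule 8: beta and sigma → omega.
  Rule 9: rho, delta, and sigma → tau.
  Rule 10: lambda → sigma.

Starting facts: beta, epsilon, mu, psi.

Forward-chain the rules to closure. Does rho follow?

No

rho would need gamma and psi (Rule 2), but gamma is never established.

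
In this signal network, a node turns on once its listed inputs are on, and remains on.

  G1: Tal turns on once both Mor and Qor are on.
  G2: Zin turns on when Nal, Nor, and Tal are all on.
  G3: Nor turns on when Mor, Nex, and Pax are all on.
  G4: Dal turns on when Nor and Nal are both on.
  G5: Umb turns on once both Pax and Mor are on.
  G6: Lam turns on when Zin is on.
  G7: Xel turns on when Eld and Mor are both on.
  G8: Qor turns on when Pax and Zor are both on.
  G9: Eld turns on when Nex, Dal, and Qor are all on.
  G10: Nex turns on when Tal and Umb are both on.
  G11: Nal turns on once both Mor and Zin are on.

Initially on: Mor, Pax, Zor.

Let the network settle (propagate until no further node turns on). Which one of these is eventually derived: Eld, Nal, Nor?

G5: Pax and Mor on → Umb on.
G8: Pax and Zor on → Qor on.
G1: Mor and Qor on → Tal on.
G10: Tal and Umb on → Nex on.
G3: Mor, Nex, and Pax on → Nor on.
Eld would need Nex, Dal, and Qor (G9), but Dal never turns on. Nal would need Mor and Zin (G11), but Zin never turns on.

Nor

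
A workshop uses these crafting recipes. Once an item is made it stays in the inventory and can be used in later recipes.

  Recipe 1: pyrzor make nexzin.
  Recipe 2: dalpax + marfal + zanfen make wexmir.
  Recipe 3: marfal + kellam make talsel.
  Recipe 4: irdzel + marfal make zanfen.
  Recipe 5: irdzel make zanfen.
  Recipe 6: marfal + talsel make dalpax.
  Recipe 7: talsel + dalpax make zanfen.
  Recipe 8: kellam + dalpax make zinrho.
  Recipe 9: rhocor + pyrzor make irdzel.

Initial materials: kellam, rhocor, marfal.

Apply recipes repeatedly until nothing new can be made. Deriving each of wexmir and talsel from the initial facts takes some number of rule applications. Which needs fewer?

talsel

talsel: marfal + kellam → talsel (Recipe 3). [1 rule application]
wexmir: marfal + kellam → talsel (Recipe 3). Using Recipe 6, marfal and talsel make dalpax. Using Recipe 7, talsel and dalpax make zanfen. Using Recipe 2, dalpax, marfal, and zanfen make wexmir. [4 rule applications]
talsel needs fewer.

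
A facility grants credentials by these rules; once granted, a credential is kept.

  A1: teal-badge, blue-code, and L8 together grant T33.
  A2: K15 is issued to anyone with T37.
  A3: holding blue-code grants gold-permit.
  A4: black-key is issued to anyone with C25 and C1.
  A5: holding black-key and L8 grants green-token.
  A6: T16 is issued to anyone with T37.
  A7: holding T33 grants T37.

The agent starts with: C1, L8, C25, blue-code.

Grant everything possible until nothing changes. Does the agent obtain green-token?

Yes

Holding C25 and C1 grants black-key (A4).
Holding black-key and L8 grants green-token (A5).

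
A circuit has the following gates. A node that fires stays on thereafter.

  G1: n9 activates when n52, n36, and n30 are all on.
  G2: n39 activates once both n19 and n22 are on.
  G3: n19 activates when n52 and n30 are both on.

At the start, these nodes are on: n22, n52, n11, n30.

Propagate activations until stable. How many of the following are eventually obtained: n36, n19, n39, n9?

2

n52 and n30 are on, so n19 activates (G3).
n19 and n22 are on, so n39 activates (G2).
No rule produces n36, and it is not given.
n19: reached.
n39: reached.
n9 would need n52, n36, and n30 (G1), but n36 never turns on.
Reached: n19 and n39 — 2 of the 4.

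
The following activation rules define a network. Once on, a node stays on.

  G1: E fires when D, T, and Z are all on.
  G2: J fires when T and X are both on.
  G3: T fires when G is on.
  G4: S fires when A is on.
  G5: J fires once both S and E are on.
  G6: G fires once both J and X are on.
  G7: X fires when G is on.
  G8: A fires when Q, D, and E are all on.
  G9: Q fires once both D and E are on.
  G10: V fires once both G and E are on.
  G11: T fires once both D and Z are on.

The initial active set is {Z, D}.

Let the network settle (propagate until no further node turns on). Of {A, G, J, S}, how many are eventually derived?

G11: D and Z on → T on.
G1: D, T, and Z on → E on.
G9: D and E on → Q on.
G8: Q, D, and E on → A on.
G4: A on → S on.
S and E are on, so J fires (G5).
A: reached.
G would need J and X (G6), but X never turns on.
J: reached.
S: reached.
Reached: A, J, and S — 3 of the 4.

3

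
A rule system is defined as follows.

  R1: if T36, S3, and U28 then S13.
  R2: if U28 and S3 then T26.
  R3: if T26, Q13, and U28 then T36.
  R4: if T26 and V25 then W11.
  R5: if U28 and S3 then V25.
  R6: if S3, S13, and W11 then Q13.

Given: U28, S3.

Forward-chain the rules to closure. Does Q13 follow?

Q13 would need S3, S13, and W11 (R6), but S13 is never established.

No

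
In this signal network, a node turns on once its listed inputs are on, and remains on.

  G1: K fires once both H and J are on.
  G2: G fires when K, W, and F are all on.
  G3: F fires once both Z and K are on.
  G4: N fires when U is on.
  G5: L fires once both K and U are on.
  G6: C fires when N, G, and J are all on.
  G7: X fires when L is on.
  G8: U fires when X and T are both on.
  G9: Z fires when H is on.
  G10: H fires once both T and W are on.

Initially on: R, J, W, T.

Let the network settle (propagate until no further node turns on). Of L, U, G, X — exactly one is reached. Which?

G

T and W are on, so H fires (G10).
G1: H and J on → K on.
G9: H on → Z on.
Z and K are on, so F fires (G3).
K, W, and F are on, so G fires (G2).
X would need L (G7), but L never turns on. L would need K and U (G5), but U never turns on. U would need X and T (G8), but X never turns on.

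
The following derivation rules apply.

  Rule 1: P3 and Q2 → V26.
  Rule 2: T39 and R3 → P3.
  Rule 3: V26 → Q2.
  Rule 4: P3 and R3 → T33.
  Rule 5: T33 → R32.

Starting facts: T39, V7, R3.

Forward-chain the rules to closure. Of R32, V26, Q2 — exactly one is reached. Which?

R32

T39 and R3 hold, so P3 follows (Rule 2).
From P3 and R3, Rule 4 gives T33.
T33 holds, so R32 follows (Rule 5).
V26 would need P3 and Q2 (Rule 1), but Q2 is never established. Q2 would need V26 (Rule 3), but V26 is never established.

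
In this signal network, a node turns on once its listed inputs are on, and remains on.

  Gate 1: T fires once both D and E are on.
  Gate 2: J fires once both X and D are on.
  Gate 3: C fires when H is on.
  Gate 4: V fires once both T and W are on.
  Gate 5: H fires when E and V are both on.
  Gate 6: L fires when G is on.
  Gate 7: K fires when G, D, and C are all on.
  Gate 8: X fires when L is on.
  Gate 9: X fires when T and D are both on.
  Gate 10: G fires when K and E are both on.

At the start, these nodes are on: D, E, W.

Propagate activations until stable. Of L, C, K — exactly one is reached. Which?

C

D and E are on, so T fires (Gate 1).
Gate 4: T and W on → V on.
Gate 5: E and V on → H on.
Gate 3: H on → C on.
K would need G, D, and C (Gate 7), but G never turns on. L would need G (Gate 6), but G never turns on.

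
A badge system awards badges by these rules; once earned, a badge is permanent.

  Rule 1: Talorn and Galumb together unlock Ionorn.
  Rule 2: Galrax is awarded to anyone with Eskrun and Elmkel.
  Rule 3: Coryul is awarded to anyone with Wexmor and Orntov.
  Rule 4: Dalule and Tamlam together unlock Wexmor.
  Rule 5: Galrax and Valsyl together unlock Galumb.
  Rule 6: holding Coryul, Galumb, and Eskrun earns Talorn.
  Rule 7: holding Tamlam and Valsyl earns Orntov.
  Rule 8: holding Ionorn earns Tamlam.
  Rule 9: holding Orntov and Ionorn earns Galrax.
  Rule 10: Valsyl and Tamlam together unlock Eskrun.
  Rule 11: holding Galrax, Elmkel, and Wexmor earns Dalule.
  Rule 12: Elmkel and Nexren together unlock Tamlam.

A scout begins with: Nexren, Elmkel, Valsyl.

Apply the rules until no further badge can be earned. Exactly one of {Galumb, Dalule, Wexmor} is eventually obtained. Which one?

Galumb

With Elmkel and Nexren, Tamlam is earned (Rule 12).
With Valsyl and Tamlam, Eskrun is earned (Rule 10).
With Eskrun and Elmkel, Galrax is earned (Rule 2).
With Galrax and Valsyl, Galumb is earned (Rule 5).
Wexmor would need Dalule and Tamlam (Rule 4), but Dalule is never earned. Dalule would need Galrax, Elmkel, and Wexmor (Rule 11), but Wexmor is never earned.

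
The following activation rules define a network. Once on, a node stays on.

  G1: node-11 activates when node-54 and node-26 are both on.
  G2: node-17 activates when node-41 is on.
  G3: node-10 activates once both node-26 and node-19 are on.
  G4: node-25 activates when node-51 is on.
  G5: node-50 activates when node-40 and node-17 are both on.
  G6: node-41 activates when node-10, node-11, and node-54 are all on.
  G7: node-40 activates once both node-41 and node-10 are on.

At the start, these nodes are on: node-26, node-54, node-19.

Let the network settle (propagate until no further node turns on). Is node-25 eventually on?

No

node-25 would need node-51 (G4), but node-51 never turns on.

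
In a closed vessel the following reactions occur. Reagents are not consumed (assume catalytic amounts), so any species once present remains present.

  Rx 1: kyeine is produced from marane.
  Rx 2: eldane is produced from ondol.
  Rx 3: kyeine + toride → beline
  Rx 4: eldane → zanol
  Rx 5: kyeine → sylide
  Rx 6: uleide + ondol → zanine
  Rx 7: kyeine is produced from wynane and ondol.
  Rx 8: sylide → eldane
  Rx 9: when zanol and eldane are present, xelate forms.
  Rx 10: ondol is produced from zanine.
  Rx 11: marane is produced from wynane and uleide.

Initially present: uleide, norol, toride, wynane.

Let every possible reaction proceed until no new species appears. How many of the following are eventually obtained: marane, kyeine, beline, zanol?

4

wynane and uleide present → marane forms (Rx 11).
marane present → kyeine forms (Rx 1).
kyeine present → sylide forms (Rx 5).
kyeine and toride present → beline forms (Rx 3).
sylide present → eldane forms (Rx 8).
eldane present → zanol forms (Rx 4).
marane: reached.
kyeine: reached.
beline: reached.
zanol: reached.
All 4 are reached.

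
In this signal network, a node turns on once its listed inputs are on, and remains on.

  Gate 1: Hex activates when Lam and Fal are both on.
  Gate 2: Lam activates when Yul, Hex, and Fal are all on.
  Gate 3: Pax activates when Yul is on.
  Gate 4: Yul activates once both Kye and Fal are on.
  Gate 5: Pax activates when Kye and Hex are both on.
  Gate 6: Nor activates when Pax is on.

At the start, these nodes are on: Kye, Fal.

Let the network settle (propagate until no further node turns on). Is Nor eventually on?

Yes

Gate 4: Kye and Fal on → Yul on.
Yul is on, so Pax activates (Gate 3).
Gate 6: Pax on → Nor on.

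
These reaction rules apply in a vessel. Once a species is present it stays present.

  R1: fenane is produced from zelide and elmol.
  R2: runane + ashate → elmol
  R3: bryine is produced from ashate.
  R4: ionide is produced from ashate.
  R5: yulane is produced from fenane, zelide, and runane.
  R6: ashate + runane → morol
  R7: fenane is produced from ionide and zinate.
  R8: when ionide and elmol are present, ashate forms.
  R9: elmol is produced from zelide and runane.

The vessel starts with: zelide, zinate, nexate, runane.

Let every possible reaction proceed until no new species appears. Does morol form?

morol would need ashate and runane (R6), but ashate never forms.

No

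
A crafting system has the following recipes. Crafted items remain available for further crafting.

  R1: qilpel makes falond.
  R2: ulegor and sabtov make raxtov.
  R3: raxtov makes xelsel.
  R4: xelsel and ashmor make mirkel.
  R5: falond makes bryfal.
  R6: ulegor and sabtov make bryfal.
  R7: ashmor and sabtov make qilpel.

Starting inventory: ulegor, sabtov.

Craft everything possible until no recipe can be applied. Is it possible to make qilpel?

qilpel would need ashmor and sabtov (R7), but ashmor is never obtained.

No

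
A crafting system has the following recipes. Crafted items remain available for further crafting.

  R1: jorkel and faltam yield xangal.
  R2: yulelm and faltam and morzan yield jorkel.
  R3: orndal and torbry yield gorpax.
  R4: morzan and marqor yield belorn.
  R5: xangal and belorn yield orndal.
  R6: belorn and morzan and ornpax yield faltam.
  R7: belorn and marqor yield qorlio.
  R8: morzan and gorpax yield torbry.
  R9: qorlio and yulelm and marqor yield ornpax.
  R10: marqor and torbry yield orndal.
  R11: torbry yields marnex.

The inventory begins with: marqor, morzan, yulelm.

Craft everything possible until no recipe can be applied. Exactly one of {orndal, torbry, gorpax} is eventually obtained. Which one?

morzan and marqor → belorn (R4).
belorn and marqor → qorlio (R7).
Using R9, qorlio, yulelm, and marqor make ornpax.
Using R6, belorn, morzan, and ornpax make faltam.
Using R2, yulelm, faltam, and morzan make jorkel.
jorkel and faltam → xangal (R1).
Using R5, xangal and belorn make orndal.
torbry would need morzan and gorpax (R8), but gorpax is never obtained. gorpax would need orndal and torbry (R3), but torbry is never obtained.

orndal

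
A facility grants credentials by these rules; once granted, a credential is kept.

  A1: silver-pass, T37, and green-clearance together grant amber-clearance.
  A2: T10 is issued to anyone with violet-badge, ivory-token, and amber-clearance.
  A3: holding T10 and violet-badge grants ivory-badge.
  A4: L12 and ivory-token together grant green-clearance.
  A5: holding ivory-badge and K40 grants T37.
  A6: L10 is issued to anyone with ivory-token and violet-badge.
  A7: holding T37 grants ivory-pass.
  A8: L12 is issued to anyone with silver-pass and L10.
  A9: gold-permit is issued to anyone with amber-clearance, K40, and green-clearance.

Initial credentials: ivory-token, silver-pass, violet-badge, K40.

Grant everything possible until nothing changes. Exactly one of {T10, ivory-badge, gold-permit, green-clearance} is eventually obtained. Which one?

Holding ivory-token and violet-badge grants L10 (A6).
Holding silver-pass and L10 grants L12 (A8).
Holding L12 and ivory-token grants green-clearance (A4).
T10 would need violet-badge, ivory-token, and amber-clearance (A2), but amber-clearance is never granted. gold-permit would need amber-clearance, K40, and green-clearance (A9), but amber-clearance is never granted. ivory-badge would need T10 and violet-badge (A3), but T10 is never granted.

green-clearance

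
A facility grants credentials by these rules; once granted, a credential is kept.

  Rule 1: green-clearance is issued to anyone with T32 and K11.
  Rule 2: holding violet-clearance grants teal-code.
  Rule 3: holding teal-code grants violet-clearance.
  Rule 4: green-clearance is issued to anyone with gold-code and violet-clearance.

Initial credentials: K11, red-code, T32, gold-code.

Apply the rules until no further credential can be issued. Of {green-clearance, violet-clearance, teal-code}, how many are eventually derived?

Holding T32 and K11 grants green-clearance (Rule 1).
green-clearance: reached.
violet-clearance would need teal-code (Rule 3), but teal-code is never granted.
teal-code would need violet-clearance (Rule 2), but violet-clearance is never granted.
Reached: green-clearance — 1 of the 3.

1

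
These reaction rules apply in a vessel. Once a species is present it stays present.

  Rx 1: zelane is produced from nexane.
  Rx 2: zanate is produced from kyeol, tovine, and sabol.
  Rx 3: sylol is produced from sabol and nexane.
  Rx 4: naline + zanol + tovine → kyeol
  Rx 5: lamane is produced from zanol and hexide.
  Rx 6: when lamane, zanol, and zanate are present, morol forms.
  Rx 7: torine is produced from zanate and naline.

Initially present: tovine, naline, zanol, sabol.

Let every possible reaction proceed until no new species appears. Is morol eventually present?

No

morol would need lamane, zanol, and zanate (Rx 6), but lamane never forms.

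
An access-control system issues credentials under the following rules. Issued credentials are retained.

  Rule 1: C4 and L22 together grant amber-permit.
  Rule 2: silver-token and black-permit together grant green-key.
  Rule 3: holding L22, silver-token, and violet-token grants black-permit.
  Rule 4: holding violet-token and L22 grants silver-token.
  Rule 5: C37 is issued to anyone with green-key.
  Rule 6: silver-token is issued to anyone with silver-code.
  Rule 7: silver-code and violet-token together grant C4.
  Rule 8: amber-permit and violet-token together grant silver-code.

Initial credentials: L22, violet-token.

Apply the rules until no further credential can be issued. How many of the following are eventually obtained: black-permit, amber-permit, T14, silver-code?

1

Holding violet-token and L22 grants silver-token (Rule 4).
Holding L22, silver-token, and violet-token grants black-permit (Rule 3).
black-permit: reached.
amber-permit would need C4 and L22 (Rule 1), but C4 is never granted.
No rule produces T14, and it is not given.
silver-code would need amber-permit and violet-token (Rule 8), but amber-permit is never granted.
Reached: black-permit — 1 of the 4.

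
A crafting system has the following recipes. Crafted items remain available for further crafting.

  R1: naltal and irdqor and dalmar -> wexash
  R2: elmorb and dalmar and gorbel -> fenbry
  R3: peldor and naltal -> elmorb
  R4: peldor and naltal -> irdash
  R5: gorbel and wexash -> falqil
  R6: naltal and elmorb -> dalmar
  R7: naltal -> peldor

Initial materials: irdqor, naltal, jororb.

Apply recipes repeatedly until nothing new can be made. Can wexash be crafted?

Using R7, naltal makes peldor.
peldor and naltal -> elmorb (R3).
naltal and elmorb -> dalmar (R6).
Using R1, naltal, irdqor, and dalmar make wexash.

Yes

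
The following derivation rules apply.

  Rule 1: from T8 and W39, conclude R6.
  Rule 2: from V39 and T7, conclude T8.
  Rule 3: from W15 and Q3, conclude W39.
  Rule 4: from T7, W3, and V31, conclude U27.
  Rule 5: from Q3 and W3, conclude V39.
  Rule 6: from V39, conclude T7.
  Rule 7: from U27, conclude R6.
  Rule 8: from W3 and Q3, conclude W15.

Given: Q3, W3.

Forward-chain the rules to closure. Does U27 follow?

No

U27 would need T7, W3, and V31 (Rule 4), but V31 is never established.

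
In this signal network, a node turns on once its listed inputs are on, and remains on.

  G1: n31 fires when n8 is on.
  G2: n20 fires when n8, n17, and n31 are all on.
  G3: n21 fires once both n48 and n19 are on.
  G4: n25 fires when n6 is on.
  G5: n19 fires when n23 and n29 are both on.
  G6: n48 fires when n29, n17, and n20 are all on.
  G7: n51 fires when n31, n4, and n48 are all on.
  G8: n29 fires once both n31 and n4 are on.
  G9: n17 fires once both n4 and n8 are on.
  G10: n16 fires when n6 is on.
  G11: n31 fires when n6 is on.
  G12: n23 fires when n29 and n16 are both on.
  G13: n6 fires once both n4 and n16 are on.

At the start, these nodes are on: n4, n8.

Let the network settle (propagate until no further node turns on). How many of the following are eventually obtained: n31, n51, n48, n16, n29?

4

n4 and n8 are on, so n17 fires (G9).
n8 is on, so n31 fires (G1).
n8, n17, and n31 are on, so n20 fires (G2).
G8: n31 and n4 on → n29 on.
n29, n17, and n20 are on, so n48 fires (G6).
G7: n31, n4, and n48 on → n51 on.
n31: reached.
n51: reached.
n48: reached.
n16 would need n6 (G10), but n6 never turns on.
n29: reached.
Reached: n31, n51, n48, and n29 — 4 of the 5.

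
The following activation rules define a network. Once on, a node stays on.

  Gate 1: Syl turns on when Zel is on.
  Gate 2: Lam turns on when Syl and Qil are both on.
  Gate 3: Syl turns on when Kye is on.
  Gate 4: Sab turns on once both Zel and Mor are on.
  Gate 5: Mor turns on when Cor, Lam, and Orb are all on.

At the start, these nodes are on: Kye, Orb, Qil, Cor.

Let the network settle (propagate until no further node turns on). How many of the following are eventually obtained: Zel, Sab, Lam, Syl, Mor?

Gate 3: Kye on → Syl on.
Gate 2: Syl and Qil on → Lam on.
Cor, Lam, and Orb are on, so Mor turns on (Gate 5).
No rule produces Zel, and it is not given.
Sab would need Zel and Mor (Gate 4), but Zel never turns on.
Lam: reached.
Syl: reached.
Mor: reached.
Reached: Lam, Syl, and Mor — 3 of the 5.

3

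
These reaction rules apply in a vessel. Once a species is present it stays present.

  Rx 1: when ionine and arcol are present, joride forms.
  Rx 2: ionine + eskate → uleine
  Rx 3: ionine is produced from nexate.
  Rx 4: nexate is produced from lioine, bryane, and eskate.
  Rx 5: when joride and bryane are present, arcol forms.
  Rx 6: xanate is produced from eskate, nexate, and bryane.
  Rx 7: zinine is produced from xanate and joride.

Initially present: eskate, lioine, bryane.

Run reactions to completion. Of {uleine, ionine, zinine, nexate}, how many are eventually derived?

lioine, bryane, and eskate present → nexate forms (Rx 4).
nexate present → ionine forms (Rx 3).
ionine and eskate present → uleine forms (Rx 2).
uleine: reached.
ionine: reached.
zinine would need xanate and joride (Rx 7), but joride never forms.
nexate: reached.
Reached: uleine, ionine, and nexate — 3 of the 4.

3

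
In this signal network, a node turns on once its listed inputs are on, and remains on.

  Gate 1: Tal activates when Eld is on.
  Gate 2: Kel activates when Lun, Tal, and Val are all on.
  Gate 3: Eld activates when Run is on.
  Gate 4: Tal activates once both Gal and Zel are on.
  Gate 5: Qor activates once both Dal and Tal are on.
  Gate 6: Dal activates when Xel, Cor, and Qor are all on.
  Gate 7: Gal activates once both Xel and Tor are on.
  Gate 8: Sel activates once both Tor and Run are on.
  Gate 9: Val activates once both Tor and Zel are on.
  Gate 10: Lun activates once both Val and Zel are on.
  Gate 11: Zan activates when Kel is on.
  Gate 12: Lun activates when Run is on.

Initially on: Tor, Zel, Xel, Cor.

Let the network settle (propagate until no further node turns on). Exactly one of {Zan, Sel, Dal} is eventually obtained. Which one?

Zan

Gate 9: Tor and Zel on → Val on.
Gate 7: Xel and Tor on → Gal on.
Val and Zel are on, so Lun activates (Gate 10).
Gate 4: Gal and Zel on → Tal on.
Gate 2: Lun, Tal, and Val on → Kel on.
Gate 11: Kel on → Zan on.
Dal would need Xel, Cor, and Qor (Gate 6), but Qor never turns on. Sel would need Tor and Run (Gate 8), but Run never turns on.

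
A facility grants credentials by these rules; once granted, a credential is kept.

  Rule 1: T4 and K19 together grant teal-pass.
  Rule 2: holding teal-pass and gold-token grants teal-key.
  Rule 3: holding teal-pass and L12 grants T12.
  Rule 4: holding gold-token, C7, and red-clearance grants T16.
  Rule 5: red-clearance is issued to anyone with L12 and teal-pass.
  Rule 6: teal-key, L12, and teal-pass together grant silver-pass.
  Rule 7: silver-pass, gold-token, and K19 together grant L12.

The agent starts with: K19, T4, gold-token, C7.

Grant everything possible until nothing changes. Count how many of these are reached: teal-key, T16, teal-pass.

Holding T4 and K19 grants teal-pass (Rule 1).
Holding teal-pass and gold-token grants teal-key (Rule 2).
teal-key: reached.
T16 would need gold-token, C7, and red-clearance (Rule 4), but red-clearance is never granted.
teal-pass: reached.
Reached: teal-key and teal-pass — 2 of the 3.

2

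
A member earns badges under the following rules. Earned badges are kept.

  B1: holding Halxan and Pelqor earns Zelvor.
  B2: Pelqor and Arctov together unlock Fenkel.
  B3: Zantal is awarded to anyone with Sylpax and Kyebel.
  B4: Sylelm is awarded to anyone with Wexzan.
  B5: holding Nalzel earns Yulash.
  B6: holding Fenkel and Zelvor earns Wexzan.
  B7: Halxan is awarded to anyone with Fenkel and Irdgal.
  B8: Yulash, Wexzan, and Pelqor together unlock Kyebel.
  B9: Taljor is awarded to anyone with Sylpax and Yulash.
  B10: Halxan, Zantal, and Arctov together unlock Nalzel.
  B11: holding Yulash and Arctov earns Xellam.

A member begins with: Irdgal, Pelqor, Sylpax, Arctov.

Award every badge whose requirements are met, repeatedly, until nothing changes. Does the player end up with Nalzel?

No

Nalzel would need Halxan, Zantal, and Arctov (B10), but Zantal is never earned.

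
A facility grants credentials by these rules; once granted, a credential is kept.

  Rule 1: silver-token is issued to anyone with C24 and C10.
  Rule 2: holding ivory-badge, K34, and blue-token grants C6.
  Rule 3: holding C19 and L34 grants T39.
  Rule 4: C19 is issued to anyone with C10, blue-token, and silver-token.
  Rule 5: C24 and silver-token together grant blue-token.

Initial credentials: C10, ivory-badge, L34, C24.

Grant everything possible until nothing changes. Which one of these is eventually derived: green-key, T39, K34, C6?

T39

Holding C24 and C10 grants silver-token (Rule 1).
Holding C24 and silver-token grants blue-token (Rule 5).
Holding C10, blue-token, and silver-token grants C19 (Rule 4).
Holding C19 and L34 grants T39 (Rule 3).
C6 would need ivory-badge, K34, and blue-token (Rule 2), but K34 is never granted. No rule produces K34, and it is not given. No rule produces green-key, and it is not given.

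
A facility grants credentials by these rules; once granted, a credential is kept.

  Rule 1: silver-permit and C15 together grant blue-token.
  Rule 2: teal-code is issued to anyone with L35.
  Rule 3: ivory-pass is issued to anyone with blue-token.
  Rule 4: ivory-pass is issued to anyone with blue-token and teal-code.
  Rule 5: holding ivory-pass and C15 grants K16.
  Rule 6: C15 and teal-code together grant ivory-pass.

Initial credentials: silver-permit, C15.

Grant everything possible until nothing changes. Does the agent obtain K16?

Yes

Holding silver-permit and C15 grants blue-token (Rule 1).
Holding blue-token grants ivory-pass (Rule 3).
Holding ivory-pass and C15 grants K16 (Rule 5).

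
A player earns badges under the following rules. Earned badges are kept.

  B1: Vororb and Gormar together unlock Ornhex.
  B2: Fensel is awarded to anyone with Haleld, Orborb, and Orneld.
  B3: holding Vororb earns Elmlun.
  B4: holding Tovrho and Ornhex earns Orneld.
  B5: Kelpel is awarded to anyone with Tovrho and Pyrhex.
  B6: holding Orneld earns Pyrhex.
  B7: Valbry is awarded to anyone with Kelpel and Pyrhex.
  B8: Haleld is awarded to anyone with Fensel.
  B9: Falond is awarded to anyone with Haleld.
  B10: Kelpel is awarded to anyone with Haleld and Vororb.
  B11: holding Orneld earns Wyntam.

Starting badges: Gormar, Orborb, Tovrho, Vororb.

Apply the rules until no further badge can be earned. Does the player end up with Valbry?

With Vororb and Gormar, Ornhex is earned (B1).
With Tovrho and Ornhex, Orneld is earned (B4).
With Orneld, Pyrhex is earned (B6).
With Tovrho and Pyrhex, Kelpel is earned (B5).
With Kelpel and Pyrhex, Valbry is earned (B7).

Yes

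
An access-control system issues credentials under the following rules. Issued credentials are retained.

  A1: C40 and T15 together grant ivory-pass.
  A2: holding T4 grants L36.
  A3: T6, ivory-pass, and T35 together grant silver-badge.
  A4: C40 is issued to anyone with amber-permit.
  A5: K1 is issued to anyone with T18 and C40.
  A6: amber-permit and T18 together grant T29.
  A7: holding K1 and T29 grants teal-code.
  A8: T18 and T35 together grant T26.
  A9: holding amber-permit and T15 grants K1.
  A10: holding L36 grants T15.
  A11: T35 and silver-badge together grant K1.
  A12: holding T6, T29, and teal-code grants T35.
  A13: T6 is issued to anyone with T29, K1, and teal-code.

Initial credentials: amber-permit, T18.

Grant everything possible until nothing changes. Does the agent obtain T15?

T15 would need L36 (A10), but L36 is never granted.

No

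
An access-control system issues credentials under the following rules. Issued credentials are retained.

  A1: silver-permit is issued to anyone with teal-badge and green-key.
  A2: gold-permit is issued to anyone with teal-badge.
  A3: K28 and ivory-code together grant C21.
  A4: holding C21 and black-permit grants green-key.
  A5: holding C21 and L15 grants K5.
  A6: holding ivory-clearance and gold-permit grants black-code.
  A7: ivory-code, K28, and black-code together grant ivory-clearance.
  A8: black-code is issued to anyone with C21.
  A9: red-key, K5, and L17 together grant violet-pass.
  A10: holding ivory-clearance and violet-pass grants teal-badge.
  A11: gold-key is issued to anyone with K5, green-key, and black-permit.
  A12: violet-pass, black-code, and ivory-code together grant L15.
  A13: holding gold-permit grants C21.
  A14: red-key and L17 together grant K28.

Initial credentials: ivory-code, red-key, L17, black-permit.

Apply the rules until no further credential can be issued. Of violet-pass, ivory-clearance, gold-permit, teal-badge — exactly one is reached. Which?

Holding red-key and L17 grants K28 (A14).
Holding K28 and ivory-code grants C21 (A3).
Holding C21 grants black-code (A8).
Holding ivory-code, K28, and black-code grants ivory-clearance (A7).
teal-badge would need ivory-clearance and violet-pass (A10), but violet-pass is never granted. violet-pass would need red-key, K5, and L17 (A9), but K5 is never granted. gold-permit would need teal-badge (A2), but teal-badge is never granted.

ivory-clearance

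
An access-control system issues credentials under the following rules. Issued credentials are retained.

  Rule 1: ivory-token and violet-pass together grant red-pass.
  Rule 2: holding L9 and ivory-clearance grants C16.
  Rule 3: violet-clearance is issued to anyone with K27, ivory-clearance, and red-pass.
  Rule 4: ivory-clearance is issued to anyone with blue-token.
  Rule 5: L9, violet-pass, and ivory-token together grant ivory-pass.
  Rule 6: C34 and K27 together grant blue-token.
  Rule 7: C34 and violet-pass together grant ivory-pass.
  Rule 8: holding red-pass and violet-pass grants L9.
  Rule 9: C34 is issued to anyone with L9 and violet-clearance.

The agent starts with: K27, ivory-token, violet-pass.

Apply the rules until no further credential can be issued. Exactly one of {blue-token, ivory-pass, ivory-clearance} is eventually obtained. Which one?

ivory-pass

Holding ivory-token and violet-pass grants red-pass (Rule 1).
Holding red-pass and violet-pass grants L9 (Rule 8).
Holding L9, violet-pass, and ivory-token grants ivory-pass (Rule 5).
blue-token would need C34 and K27 (Rule 6), but C34 is never granted. ivory-clearance would need blue-token (Rule 4), but blue-token is never granted.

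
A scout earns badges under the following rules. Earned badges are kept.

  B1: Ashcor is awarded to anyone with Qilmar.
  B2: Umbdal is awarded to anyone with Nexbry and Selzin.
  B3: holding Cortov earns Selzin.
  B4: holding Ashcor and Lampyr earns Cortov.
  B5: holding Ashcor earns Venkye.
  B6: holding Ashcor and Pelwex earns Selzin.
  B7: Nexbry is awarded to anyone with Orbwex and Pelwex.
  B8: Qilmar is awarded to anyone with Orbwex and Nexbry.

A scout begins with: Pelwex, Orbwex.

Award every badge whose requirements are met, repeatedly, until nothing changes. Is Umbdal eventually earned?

With Orbwex and Pelwex, Nexbry is earned (B7).
With Orbwex and Nexbry, Qilmar is earned (B8).
With Qilmar, Ashcor is earned (B1).
With Ashcor and Pelwex, Selzin is earned (B6).
With Nexbry and Selzin, Umbdal is earned (B2).

Yes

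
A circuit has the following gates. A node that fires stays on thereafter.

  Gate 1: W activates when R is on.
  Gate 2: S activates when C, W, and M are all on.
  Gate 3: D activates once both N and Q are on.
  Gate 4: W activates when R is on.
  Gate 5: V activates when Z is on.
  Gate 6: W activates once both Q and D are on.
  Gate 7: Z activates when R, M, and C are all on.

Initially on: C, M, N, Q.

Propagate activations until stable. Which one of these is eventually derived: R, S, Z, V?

Gate 3: N and Q on → D on.
Gate 6: Q and D on → W on.
Gate 2: C, W, and M on → S on.
V would need Z (Gate 5), but Z never turns on. Z would need R, M, and C (Gate 7), but R never turns on. No rule produces R, and it is not given.

S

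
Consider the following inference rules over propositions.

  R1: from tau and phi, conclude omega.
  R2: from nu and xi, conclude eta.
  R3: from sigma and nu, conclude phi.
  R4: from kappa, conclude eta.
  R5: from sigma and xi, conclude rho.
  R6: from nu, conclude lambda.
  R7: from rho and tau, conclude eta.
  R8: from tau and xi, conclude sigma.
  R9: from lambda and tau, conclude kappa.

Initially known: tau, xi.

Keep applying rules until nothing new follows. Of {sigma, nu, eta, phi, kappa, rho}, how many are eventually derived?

3

tau and xi hold, so sigma follows (R8).
From sigma and xi, R5 gives rho.
From rho and tau, R7 gives eta.
sigma: reached.
No rule produces nu, and it is not given.
eta: reached.
phi would need sigma and nu (R3), but nu is never established.
kappa would need lambda and tau (R9), but lambda is never established.
rho: reached.
Reached: sigma, eta, and rho — 3 of the 6.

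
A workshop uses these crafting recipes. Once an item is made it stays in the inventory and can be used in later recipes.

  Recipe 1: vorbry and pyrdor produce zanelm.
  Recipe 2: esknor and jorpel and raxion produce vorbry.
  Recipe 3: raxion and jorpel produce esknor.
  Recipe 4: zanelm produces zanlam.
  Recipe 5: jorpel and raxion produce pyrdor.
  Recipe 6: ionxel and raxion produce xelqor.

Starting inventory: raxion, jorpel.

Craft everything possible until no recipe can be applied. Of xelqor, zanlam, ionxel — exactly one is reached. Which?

raxion and jorpel → esknor (Recipe 3).
jorpel and raxion → pyrdor (Recipe 5).
esknor and jorpel and raxion → vorbry (Recipe 2).
Using Recipe 1, vorbry and pyrdor make zanelm.
zanelm → zanlam (Recipe 4).
xelqor would need ionxel and raxion (Recipe 6), but ionxel is never obtained. No rule produces ionxel, and it is not given.

zanlam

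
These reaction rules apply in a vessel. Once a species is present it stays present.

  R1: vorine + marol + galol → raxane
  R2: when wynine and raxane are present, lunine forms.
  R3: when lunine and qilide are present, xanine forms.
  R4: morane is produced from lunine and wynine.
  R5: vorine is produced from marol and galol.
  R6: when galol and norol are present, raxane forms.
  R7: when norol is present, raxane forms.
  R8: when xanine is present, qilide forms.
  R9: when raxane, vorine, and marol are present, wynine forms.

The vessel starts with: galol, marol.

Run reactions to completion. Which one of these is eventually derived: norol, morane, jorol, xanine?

morane

marol and galol present → vorine forms (R5).
vorine, marol, and galol present → raxane forms (R1).
raxane, vorine, and marol present → wynine forms (R9).
wynine and raxane present → lunine forms (R2).
lunine and wynine present → morane forms (R4).
No rule produces norol, and it is not given. No rule produces jorol, and it is not given. xanine would need lunine and qilide (R3), but qilide never forms.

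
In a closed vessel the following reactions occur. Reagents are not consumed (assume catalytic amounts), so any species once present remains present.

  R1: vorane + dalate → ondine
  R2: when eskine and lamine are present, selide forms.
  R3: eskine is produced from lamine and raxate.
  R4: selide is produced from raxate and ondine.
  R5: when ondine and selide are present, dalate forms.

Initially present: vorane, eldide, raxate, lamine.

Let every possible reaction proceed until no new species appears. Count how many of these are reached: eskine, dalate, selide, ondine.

lamine and raxate present → eskine forms (R3).
eskine and lamine present → selide forms (R2).
eskine: reached.
dalate would need ondine and selide (R5), but ondine never forms.
selide: reached.
ondine would need vorane and dalate (R1), but dalate never forms.
Reached: eskine and selide — 2 of the 4.

2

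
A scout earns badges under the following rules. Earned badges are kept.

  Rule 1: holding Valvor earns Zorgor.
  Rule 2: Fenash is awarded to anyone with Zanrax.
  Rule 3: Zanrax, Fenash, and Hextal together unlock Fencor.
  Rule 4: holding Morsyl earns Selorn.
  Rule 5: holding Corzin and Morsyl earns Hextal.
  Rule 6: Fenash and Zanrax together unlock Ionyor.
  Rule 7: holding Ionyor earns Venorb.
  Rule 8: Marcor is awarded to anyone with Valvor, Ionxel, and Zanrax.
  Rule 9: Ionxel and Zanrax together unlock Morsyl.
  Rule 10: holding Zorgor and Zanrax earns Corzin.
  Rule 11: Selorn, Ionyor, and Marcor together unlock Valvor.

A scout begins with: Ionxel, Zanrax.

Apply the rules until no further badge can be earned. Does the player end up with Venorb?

Yes

With Zanrax, Fenash is earned (Rule 2).
With Fenash and Zanrax, Ionyor is earned (Rule 6).
With Ionyor, Venorb is earned (Rule 7).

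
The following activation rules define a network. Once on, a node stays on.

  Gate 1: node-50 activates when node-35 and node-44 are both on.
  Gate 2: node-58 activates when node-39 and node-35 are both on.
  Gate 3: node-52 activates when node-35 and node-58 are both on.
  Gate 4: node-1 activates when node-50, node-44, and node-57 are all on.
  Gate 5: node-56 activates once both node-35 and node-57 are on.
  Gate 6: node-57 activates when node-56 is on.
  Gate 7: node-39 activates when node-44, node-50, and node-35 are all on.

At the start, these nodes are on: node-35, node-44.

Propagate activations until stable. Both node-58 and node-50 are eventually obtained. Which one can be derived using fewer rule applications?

node-50

node-50: Gate 1: node-35 and node-44 on → node-50 on. [1 rule application]
node-58: Gate 1: node-35 and node-44 on → node-50 on. node-44, node-50, and node-35 are on, so node-39 activates (Gate 7). Gate 2: node-39 and node-35 on → node-58 on. [3 rule applications]
node-50 needs fewer.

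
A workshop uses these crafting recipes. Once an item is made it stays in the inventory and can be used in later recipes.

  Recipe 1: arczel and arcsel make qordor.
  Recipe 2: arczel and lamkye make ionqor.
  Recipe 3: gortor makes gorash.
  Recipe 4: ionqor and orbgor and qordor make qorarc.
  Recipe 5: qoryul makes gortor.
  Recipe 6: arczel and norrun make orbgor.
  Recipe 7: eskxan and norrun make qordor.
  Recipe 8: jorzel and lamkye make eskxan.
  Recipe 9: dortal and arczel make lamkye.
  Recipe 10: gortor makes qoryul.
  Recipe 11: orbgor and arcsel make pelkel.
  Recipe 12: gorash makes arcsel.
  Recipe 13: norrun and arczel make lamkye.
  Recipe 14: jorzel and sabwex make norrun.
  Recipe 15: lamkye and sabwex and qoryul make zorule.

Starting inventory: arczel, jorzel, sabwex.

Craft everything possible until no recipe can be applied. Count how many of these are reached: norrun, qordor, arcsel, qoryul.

jorzel and sabwex → norrun (Recipe 14).
Using Recipe 13, norrun and arczel make lamkye.
Using Recipe 8, jorzel and lamkye make eskxan.
eskxan and norrun → qordor (Recipe 7).
norrun: reached.
qordor: reached.
arcsel would need gorash (Recipe 12), but gorash is never obtained.
qoryul would need gortor (Recipe 10), but gortor is never obtained.
Reached: norrun and qordor — 2 of the 4.

2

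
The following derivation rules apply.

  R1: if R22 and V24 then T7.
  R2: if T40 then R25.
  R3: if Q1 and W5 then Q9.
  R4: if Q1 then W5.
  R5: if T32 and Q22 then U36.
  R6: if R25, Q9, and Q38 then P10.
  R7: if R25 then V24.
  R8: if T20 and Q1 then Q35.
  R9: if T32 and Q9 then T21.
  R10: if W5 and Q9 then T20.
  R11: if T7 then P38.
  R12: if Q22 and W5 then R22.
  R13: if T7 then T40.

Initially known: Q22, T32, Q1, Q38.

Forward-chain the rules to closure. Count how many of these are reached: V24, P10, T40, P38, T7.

V24 would need R25 (R7), but R25 is never established.
P10 would need R25, Q9, and Q38 (R6), but R25 is never established.
T40 would need T7 (R13), but T7 is never established.
P38 would need T7 (R11), but T7 is never established.
T7 would need R22 and V24 (R1), but V24 is never established.
None of the 5 are reached.

0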